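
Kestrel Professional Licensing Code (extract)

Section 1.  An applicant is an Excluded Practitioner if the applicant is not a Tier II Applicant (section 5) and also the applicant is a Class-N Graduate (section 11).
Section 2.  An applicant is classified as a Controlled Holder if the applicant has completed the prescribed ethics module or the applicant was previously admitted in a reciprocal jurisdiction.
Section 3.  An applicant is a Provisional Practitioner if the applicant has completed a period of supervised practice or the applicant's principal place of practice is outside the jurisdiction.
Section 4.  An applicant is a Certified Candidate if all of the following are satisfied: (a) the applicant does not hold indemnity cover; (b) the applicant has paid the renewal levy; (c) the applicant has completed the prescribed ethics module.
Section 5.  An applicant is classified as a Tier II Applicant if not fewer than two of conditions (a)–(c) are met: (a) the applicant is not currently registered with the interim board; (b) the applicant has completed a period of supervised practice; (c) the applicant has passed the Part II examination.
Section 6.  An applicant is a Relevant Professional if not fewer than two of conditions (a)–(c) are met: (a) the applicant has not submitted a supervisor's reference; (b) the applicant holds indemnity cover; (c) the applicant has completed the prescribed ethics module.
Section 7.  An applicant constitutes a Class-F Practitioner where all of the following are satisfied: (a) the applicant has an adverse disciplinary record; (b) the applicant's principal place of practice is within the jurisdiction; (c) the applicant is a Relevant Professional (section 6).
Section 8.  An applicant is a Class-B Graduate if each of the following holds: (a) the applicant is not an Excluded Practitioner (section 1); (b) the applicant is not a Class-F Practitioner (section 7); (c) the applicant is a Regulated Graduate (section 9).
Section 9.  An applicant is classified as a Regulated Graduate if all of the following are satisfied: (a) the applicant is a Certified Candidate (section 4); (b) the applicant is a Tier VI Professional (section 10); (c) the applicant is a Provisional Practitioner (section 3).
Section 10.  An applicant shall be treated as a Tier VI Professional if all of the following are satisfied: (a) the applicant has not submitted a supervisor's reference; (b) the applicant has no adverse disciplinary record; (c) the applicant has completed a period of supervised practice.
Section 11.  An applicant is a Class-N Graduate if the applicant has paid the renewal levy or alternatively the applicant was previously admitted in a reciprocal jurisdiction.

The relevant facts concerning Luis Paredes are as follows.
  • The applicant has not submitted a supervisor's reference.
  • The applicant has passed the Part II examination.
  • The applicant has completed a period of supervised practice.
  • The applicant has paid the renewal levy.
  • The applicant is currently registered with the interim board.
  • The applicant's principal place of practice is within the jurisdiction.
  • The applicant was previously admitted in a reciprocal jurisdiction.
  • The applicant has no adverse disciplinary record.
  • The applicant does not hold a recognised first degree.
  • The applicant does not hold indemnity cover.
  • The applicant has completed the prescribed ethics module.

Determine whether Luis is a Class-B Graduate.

Yes

Under section 5: the applicant is not currently registered with the interim board? no; the applicant has completed a period of supervised practice? yes; the applicant has passed the Part II examination? yes — 2 of 3 hold (need ≥2) → satisfied.
Under section 11: the applicant has paid the renewal levy? yes; or the applicant was previously admitted in a reciprocal jurisdiction? yes. So the applicant is a Class-N Graduate.
Under section 1: not a Tier II Applicant (section 5)? no; and Class-N Graduate (section 11)? yes. So the applicant is not an Excluded Practitioner.
Under section 6: the applicant has not submitted a supervisor's reference? yes; the applicant holds indemnity cover? no; the applicant has completed the prescribed ethics module? yes — 2 of 3 hold (need ≥2) → satisfied.
Under section 7: the applicant has an adverse disciplinary record? no; and the applicant's principal place of practice is within the jurisdiction? yes; and Relevant Professional (section 6)? yes. So the applicant is not a Class-F Practitioner.
Under section 4: the applicant does not hold indemnity cover? yes; and the applicant has paid the renewal levy? yes; and the applicant has completed the prescribed ethics module? yes. So the applicant is a Certified Candidate.
Under section 10: the applicant has not submitted a supervisor's reference? yes; and the applicant has no adverse disciplinary record? yes; and the applicant has completed a period of supervised practice? yes. So the applicant is a Tier VI Professional.
Under section 3: the applicant has completed a period of supervised practice? yes; or the applicant's principal place of practice is outside the jurisdiction? no. So the applicant is a Provisional Practitioner.
Under section 9: Certified Candidate (section 4)? yes; and Tier VI Professional (section 10)? yes; and Provisional Practitioner (section 3)? yes. So the applicant is a Regulated Graduate.
Under section 8: not an Excluded Practitioner (section 1)? yes; and not a Class-F Practitioner (section 7)? yes; and Regulated Graduate (section 9)? yes. So the applicant is a Class-B Graduate.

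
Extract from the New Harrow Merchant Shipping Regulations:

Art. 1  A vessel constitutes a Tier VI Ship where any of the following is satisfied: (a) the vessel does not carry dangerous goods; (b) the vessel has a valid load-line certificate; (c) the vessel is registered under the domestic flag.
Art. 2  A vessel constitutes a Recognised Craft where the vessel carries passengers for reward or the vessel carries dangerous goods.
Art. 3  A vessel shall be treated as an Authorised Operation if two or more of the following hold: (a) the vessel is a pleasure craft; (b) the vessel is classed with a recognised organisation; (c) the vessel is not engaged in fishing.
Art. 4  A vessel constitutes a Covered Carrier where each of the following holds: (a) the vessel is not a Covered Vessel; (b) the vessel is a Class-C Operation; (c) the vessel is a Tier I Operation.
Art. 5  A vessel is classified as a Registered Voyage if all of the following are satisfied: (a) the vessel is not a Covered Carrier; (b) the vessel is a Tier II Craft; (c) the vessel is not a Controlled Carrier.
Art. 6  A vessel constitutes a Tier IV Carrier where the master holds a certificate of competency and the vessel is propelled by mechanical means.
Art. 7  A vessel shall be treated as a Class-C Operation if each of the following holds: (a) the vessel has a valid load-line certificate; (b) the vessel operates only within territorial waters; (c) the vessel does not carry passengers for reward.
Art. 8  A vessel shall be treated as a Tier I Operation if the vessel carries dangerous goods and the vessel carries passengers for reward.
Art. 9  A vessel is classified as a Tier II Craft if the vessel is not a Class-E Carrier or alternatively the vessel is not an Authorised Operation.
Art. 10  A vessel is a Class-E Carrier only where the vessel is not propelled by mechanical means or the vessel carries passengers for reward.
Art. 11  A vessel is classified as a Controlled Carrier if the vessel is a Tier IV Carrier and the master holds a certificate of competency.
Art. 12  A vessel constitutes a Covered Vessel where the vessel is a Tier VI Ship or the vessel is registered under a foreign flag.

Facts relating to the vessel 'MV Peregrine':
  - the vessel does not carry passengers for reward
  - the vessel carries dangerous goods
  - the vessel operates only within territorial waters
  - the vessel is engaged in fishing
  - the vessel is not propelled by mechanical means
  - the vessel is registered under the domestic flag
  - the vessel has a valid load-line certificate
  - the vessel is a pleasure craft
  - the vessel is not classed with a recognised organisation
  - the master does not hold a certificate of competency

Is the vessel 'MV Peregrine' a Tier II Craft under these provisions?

Under article 10: the vessel is not propelled by mechanical means? yes; or the vessel carries passengers for reward? no. So the vessel is a Class-E Carrier.
Under article 3: the vessel is a pleasure craft? yes; the vessel is classed with a recognised organisation? no; the vessel is not engaged in fishing? no — 1 of 3 hold (need ≥2) → not satisfied.
Under article 9: not a Class-E Carrier (article 10)? no; or not an Authorised Operation (article 3)? yes. So the vessel is a Tier II Craft.

Yes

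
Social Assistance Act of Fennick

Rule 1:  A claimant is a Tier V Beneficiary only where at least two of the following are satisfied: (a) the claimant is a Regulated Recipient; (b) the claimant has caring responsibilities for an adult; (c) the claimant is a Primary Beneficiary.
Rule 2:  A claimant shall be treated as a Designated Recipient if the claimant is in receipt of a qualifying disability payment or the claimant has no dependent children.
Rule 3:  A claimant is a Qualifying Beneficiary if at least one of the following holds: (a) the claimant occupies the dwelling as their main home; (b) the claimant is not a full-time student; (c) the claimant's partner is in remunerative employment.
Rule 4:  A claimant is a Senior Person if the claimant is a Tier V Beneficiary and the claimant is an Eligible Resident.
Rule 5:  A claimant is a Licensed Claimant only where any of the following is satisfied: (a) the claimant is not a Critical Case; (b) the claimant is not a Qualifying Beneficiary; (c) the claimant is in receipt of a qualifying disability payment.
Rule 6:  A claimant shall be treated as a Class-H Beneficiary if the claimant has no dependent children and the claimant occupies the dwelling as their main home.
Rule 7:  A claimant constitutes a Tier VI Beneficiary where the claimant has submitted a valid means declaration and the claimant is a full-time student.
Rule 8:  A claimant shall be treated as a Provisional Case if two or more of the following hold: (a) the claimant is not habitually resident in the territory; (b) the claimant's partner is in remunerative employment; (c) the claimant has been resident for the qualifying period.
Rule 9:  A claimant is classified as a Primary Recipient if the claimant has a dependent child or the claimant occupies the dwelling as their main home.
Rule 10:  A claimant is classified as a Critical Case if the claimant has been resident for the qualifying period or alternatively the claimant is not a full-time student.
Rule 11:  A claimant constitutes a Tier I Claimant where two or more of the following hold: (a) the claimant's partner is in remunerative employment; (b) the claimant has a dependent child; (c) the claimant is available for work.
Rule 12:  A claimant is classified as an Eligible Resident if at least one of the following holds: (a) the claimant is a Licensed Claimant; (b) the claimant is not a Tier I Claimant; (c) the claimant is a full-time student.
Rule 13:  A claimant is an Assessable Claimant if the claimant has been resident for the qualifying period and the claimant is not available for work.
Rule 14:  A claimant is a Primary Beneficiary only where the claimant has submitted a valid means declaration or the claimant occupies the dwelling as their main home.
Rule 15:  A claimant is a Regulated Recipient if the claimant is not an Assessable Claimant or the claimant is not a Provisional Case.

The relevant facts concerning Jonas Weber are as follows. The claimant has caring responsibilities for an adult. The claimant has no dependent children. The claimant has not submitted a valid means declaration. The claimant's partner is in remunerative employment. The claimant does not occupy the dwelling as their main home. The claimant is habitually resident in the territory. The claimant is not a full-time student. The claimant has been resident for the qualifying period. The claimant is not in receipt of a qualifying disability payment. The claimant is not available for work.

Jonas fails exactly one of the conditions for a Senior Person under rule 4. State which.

Under rule 13: the claimant has been resident for the qualifying period? yes; and the claimant is not available for work? yes. So the claimant is an Assessable Claimant.
Under rule 8: the claimant is not habitually resident in the territory? no; the claimant's partner is in remunerative employment? yes; the claimant has been resident for the qualifying period? yes — 2 of 3 hold (need ≥2) → satisfied.
Under rule 15: not an Assessable Claimant (rule 13)? no; or not a Provisional Case (rule 8)? no. So the claimant is not a Regulated Recipient.
Under rule 14: the claimant has submitted a valid means declaration? no; or the claimant occupies the dwelling as their main home? no. So the claimant is not a Primary Beneficiary.
Under rule 1: Regulated Recipient (rule 15)? no; the claimant has caring responsibilities for an adult? yes; Primary Beneficiary (rule 14)? no — 1 of 3 hold (need ≥2) → not satisfied.
Under rule 10: the claimant has been resident for the qualifying period? yes; or the claimant is not a full-time student? yes. So the claimant is a Critical Case.
Under rule 3: the claimant occupies the dwelling as their main home? no; or the claimant is not a full-time student? yes; or the claimant's partner is in remunerative employment? yes. So the claimant is a Qualifying Beneficiary.
Under rule 5: not a Critical Case (rule 10)? no; or not a Qualifying Beneficiary (rule 3)? no; or the claimant is in receipt of a qualifying disability payment? no. So the claimant is not a Licensed Claimant.
Under rule 11: the claimant's partner is in remunerative employment? yes; the claimant has a dependent child? no; the claimant is available for work? no — 1 of 3 hold (need ≥2) → not satisfied.
Under rule 12: Licensed Claimant (rule 5)? no; or not a Tier I Claimant (rule 11)? yes; or the claimant is a full-time student? no. So the claimant is an Eligible Resident.
Under rule 4: Tier V Beneficiary (rule 1)? no; and Eligible Resident (rule 12)? yes. So the claimant is not a Senior Person.

Tier V Beneficiary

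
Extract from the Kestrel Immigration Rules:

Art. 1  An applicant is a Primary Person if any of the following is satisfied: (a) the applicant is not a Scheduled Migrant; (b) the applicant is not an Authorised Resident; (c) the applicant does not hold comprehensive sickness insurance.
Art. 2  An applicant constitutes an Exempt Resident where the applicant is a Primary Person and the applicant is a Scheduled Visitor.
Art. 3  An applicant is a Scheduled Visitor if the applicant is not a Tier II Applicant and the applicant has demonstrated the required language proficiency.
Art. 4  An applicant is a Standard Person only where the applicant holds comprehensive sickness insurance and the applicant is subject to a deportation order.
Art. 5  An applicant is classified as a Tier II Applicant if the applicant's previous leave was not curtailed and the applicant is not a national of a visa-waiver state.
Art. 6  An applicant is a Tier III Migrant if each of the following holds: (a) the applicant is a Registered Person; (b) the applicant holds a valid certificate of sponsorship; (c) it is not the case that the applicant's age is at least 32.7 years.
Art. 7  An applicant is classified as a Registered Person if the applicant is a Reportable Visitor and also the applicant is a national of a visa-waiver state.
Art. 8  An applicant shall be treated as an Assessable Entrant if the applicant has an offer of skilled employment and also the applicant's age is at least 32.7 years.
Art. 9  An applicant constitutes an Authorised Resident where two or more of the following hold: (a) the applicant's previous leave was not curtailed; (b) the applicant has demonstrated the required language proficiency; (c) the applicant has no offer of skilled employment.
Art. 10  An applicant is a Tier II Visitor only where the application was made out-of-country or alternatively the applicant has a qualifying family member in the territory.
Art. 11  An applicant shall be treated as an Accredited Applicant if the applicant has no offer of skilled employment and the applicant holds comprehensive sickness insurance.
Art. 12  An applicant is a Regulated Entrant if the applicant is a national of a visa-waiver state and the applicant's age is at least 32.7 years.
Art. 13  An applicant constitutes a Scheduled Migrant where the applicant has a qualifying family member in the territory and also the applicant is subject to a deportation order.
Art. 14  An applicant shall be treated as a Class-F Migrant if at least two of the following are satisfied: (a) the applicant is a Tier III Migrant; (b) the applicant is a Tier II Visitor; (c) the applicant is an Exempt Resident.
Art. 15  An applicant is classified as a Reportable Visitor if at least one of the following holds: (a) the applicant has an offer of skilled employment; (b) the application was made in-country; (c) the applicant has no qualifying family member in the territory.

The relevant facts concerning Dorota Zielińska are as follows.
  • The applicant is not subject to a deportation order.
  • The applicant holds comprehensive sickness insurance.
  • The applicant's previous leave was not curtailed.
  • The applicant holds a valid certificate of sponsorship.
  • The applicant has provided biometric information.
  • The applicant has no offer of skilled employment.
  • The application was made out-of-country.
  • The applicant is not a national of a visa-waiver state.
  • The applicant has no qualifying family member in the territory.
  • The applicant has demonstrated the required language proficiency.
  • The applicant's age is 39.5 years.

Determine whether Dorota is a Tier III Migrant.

No

article 15 — Reportable Visitor: [the applicant has an offer of skilled employment? no] OR [the application was made in-country? no] OR [the applicant has no qualifying family member in the territory? yes] → satisfied.
article 7 — Registered Person: [Reportable Visitor (article 15)? yes] AND [the applicant is a national of a visa-waiver state? no] → not satisfied.
article 6 — Tier III Migrant: [Registered Person (article 7)? no] AND [the applicant holds a valid certificate of sponsorship? yes] AND [applicant's age: 39.5 years ≥ 32.7 years? yes, so negated condition no] → not satisfied.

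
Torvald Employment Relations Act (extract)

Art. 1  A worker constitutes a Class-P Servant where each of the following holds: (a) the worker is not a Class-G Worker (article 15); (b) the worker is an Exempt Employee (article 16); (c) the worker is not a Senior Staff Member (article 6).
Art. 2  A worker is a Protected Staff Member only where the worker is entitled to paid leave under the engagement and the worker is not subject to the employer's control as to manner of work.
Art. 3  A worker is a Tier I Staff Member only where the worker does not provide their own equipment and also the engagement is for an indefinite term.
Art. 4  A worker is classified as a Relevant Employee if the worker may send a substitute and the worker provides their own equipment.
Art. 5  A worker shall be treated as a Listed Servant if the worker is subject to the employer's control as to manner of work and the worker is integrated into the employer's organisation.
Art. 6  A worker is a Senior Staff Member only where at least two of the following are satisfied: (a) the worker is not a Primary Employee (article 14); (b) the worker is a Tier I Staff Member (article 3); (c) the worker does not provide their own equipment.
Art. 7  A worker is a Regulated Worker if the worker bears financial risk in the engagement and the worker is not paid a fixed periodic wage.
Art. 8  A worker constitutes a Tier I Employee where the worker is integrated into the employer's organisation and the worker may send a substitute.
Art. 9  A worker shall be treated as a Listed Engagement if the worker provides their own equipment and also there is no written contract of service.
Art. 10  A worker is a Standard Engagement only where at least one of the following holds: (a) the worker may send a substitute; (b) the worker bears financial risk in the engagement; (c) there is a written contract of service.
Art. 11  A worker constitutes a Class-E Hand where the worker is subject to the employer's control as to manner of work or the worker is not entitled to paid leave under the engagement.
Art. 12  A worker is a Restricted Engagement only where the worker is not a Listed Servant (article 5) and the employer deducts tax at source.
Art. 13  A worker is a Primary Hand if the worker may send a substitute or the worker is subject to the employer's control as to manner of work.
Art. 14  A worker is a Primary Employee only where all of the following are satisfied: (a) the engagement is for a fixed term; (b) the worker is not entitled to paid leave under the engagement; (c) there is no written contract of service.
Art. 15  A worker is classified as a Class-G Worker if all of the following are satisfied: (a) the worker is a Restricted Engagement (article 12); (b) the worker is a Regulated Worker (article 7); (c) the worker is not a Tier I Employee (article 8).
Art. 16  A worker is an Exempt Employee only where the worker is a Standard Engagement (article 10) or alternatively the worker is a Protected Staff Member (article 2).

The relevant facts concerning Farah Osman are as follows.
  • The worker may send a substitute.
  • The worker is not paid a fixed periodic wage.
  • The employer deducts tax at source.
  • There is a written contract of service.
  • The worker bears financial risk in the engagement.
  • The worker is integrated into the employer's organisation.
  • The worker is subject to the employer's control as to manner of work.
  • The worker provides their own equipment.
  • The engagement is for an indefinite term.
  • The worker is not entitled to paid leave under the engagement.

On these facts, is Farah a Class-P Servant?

article 5 — Listed Servant: [the worker is subject to the employer's control as to manner of work? yes] AND [the worker is integrated into the employer's organisation? yes] → satisfied.
article 12 — Restricted Engagement: [not a Listed Servant (article 5)? no] AND [the employer deducts tax at source? yes] → not satisfied.
article 7 — Regulated Worker: [the worker bears financial risk in the engagement? yes] AND [the worker is not paid a fixed periodic wage? yes] → satisfied.
article 8 — Tier I Employee: [the worker is integrated into the employer's organisation? yes] AND [the worker may send a substitute? yes] → satisfied.
article 15 — Class-G Worker: [Restricted Engagement (article 12)? no] AND [Regulated Worker (article 7)? yes] AND [not a Tier I Employee (article 8)? no] → not satisfied.
article 10 — Standard Engagement: [the worker may send a substitute? yes] OR [the worker bears financial risk in the engagement? yes] OR [there is a written contract of service? yes] → satisfied.
article 2 — Protected Staff Member: [the worker is entitled to paid leave under the engagement? no] AND [the worker is not subject to the employer's control as to manner of work? no] → not satisfied.
article 16 — Exempt Employee: [Standard Engagement (article 10)? yes] OR [Protected Staff Member (article 2)? no] → satisfied.
article 14 — Primary Employee: [the engagement is for a fixed term? no] AND [the worker is not entitled to paid leave under the engagement? yes] AND [there is no written contract of service? no] → not satisfied.
article 3 — Tier I Staff Member: [the worker does not provide their own equipment? no] AND [the engagement is for an indefinite term? yes] → not satisfied.
article 6 — Senior Staff Member: not a Primary Employee (article 14)? yes; Tier I Staff Member (article 3)? no; the worker does not provide their own equipment? no — 1 of 3 hold (need ≥2) → not satisfied.
article 1 — Class-P Servant: [not a Class-G Worker (article 15)? yes] AND [Exempt Employee (article 16)? yes] AND [not a Senior Staff Member (article 6)? yes] → satisfied.

Yes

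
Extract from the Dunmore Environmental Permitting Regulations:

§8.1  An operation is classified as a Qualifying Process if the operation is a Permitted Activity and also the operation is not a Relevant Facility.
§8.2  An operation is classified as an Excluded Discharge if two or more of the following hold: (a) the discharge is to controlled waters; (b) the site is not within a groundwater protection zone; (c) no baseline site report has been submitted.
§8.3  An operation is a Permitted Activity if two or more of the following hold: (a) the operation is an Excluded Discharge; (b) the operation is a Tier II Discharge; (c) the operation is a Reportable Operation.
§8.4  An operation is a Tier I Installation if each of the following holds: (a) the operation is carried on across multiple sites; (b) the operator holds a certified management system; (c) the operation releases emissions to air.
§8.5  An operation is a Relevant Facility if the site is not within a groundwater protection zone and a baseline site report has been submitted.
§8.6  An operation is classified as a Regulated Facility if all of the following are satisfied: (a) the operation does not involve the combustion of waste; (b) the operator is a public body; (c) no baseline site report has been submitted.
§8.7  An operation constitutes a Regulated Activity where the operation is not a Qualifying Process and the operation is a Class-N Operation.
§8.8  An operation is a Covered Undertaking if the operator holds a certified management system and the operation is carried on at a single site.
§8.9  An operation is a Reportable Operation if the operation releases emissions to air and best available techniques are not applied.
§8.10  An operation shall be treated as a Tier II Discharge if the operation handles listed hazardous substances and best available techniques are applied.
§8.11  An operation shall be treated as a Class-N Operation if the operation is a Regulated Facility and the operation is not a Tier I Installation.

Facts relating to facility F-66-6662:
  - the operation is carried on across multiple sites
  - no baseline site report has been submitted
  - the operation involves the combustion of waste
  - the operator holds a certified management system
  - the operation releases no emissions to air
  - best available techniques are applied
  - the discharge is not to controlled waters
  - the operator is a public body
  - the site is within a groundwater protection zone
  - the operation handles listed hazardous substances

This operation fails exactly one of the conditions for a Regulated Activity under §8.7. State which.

Under §8.2: the discharge is to controlled waters? no; the site is not within a groundwater protection zone? no; no baseline site report has been submitted? yes — 1 of 3 hold (need ≥2) → not satisfied.
Under §8.10: the operation handles listed hazardous substances? yes; and best available techniques are applied? yes. So the operation is a Tier II Discharge.
Under §8.9: the operation releases emissions to air? no; and best available techniques are not applied? no. So the operation is not a Reportable Operation.
Under §8.3: Excluded Discharge (§8.2)? no; Tier II Discharge (§8.10)? yes; Reportable Operation (§8.9)? no — 1 of 3 hold (need ≥2) → not satisfied.
Under §8.5: the site is not within a groundwater protection zone? no; and a baseline site report has been submitted? no. So the operation is not a Relevant Facility.
Under §8.1: Permitted Activity (§8.3)? no; and not a Relevant Facility (§8.5)? yes. So the operation is not a Qualifying Process.
Under §8.6: the operation does not involve the combustion of waste? no; and the operator is a public body? yes; and no baseline site report has been submitted? yes. So the operation is not a Regulated Facility.
Under §8.4: the operation is carried on across multiple sites? yes; and the operator holds a certified management system? yes; and the operation releases emissions to air? no. So the operation is not a Tier I Installation.
Under §8.11: Regulated Facility (§8.6)? no; and not a Tier I Installation (§8.4)? yes. So the operation is not a Class-N Operation.
Under §8.7: not a Qualifying Process (§8.1)? yes; and Class-N Operation (§8.11)? no. So the operation is not a Regulated Activity.

Class-N Operation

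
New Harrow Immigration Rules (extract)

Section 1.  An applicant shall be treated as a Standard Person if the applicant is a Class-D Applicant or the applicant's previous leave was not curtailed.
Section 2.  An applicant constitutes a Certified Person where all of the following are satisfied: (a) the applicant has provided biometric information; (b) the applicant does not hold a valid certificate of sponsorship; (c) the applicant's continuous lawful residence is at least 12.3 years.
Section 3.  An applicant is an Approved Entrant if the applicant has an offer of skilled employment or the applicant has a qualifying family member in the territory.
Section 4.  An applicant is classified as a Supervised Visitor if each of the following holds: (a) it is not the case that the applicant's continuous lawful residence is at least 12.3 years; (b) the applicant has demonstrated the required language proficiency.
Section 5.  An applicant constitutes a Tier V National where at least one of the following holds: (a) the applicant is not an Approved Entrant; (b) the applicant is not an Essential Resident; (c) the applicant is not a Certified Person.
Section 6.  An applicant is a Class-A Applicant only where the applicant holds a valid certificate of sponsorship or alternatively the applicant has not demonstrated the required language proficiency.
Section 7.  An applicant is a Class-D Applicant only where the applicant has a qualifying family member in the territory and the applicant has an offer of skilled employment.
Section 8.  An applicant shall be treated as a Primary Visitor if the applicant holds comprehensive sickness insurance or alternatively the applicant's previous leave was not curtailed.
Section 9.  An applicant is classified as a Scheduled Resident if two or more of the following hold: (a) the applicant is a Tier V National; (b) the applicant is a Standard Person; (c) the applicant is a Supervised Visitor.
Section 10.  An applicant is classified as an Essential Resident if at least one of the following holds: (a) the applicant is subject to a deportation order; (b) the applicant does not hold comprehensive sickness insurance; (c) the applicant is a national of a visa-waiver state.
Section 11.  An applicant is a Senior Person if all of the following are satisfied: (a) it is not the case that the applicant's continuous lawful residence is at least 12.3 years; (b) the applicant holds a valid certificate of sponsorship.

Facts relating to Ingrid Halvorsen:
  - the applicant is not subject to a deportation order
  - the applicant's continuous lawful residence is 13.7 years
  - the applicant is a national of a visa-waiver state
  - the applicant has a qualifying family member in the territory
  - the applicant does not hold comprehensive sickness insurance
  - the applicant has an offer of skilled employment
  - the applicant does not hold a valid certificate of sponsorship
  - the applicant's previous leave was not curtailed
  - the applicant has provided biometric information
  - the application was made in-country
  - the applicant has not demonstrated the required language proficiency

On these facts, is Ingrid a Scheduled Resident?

Under section 3: the applicant has an offer of skilled employment? yes; or the applicant has a qualifying family member in the territory? yes. So the applicant is an Approved Entrant.
Under section 10: the applicant is subject to a deportation order? no; or the applicant does not hold comprehensive sickness insurance? yes; or the applicant is a national of a visa-waiver state? yes. So the applicant is an Essential Resident.
Under section 2: the applicant has provided biometric information? yes; and the applicant does not hold a valid certificate of sponsorship? yes; and applicant's continuous lawful residence: 13.7 years ≥ 12.3 years? yes. So the applicant is a Certified Person.
Under section 5: not an Approved Entrant (section 3)? no; or not an Essential Resident (section 10)? no; or not a Certified Person (section 2)? no. So the applicant is not a Tier V National.
Under section 7: the applicant has a qualifying family member in the territory? yes; and the applicant has an offer of skilled employment? yes. So the applicant is a Class-D Applicant.
Under section 1: Class-D Applicant (section 7)? yes; or the applicant's previous leave was not curtailed? yes. So the applicant is a Standard Person.
Under section 4: applicant's continuous lawful residence: 13.7 years ≥ 12.3 years? yes, so negated condition no; and the applicant has demonstrated the required language proficiency? no. So the applicant is not a Supervised Visitor.
Under section 9: Tier V National (section 5)? no; Standard Person (section 1)? yes; Supervised Visitor (section 4)? no — 1 of 3 hold (need ≥2) → not satisfied.

No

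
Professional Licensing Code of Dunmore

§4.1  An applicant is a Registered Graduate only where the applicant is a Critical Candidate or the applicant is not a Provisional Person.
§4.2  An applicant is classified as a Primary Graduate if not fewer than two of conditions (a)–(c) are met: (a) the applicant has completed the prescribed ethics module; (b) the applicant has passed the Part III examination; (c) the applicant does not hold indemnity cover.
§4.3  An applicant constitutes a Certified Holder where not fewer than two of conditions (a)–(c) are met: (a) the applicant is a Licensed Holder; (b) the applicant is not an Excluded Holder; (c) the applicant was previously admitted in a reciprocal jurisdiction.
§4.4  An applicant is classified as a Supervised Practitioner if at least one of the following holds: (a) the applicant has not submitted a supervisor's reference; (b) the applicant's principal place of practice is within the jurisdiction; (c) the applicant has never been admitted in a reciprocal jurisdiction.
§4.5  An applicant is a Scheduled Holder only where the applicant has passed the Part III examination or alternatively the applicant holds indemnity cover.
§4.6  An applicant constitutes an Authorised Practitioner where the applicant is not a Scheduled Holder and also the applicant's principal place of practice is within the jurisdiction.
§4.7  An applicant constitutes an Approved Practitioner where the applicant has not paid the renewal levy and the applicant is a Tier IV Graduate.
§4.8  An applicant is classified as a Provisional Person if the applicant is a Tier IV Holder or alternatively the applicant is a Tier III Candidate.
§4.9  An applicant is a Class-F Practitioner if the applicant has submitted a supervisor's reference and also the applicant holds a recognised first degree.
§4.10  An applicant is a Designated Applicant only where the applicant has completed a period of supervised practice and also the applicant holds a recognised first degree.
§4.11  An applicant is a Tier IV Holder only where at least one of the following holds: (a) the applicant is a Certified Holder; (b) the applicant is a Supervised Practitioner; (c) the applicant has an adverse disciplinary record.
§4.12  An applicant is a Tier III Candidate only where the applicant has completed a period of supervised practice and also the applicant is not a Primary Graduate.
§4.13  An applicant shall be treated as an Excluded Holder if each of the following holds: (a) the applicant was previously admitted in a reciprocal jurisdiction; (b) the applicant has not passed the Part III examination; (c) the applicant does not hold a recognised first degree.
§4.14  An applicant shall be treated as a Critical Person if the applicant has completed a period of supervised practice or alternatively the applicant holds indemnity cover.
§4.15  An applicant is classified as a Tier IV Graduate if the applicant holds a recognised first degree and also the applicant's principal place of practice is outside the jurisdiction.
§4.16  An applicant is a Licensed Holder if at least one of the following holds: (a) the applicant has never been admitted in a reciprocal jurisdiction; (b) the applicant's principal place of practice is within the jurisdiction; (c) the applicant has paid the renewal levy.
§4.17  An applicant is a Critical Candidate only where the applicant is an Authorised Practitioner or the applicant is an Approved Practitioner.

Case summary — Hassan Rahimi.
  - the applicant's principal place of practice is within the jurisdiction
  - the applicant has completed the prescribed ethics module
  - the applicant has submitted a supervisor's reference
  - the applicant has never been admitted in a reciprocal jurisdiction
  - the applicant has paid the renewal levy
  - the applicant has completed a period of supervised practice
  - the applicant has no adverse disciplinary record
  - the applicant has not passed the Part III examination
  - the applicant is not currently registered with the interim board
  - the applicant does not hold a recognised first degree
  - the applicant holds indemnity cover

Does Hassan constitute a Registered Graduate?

Under §4.5: the applicant has passed the Part III examination? no; or the applicant holds indemnity cover? yes. So the applicant is a Scheduled Holder.
Under §4.6: not a Scheduled Holder (§4.5)? no; and the applicant's principal place of practice is within the jurisdiction? yes. So the applicant is not an Authorised Practitioner.
Under §4.15: the applicant holds a recognised first degree? no; and the applicant's principal place of practice is outside the jurisdiction? no. So the applicant is not a Tier IV Graduate.
Under §4.7: the applicant has not paid the renewal levy? no; and Tier IV Graduate (§4.15)? no. So the applicant is not an Approved Practitioner.
Under §4.17: Authorised Practitioner (§4.6)? no; or Approved Practitioner (§4.7)? no. So the applicant is not a Critical Candidate.
Under §4.16: the applicant has never been admitted in a reciprocal jurisdiction? yes; or the applicant's principal place of practice is within the jurisdiction? yes; or the applicant has paid the renewal levy? yes. So the applicant is a Licensed Holder.
Under §4.13: the applicant was previously admitted in a reciprocal jurisdiction? no; and the applicant has not passed the Part III examination? yes; and the applicant does not hold a recognised first degree? yes. So the applicant is not an Excluded Holder.
Under §4.3: Licensed Holder (§4.16)? yes; not an Excluded Holder (§4.13)? yes; the applicant was previously admitted in a reciprocal jurisdiction? no — 2 of 3 hold (need ≥2) → satisfied.
Under §4.4: the applicant has not submitted a supervisor's reference? no; or the applicant's principal place of practice is within the jurisdiction? yes; or the applicant has never been admitted in a reciprocal jurisdiction? yes. So the applicant is a Supervised Practitioner.
Under §4.11: Certified Holder (§4.3)? yes; or Supervised Practitioner (§4.4)? yes; or the applicant has an adverse disciplinary record? no. So the applicant is a Tier IV Holder.
Under §4.2: the applicant has completed the prescribed ethics module? yes; the applicant has passed the Part III examination? no; the applicant does not hold indemnity cover? no — 1 of 3 hold (need ≥2) → not satisfied.
Under §4.12: the applicant has completed a period of supervised practice? yes; and not a Primary Graduate (§4.2)? yes. So the applicant is a Tier III Candidate.
Under §4.8: Tier IV Holder (§4.11)? yes; or Tier III Candidate (§4.12)? yes. So the applicant is a Provisional Person.
Under §4.1: Critical Candidate (§4.17)? no; or not a Provisional Person (§4.8)? no. So the applicant is not a Registered Graduate.

No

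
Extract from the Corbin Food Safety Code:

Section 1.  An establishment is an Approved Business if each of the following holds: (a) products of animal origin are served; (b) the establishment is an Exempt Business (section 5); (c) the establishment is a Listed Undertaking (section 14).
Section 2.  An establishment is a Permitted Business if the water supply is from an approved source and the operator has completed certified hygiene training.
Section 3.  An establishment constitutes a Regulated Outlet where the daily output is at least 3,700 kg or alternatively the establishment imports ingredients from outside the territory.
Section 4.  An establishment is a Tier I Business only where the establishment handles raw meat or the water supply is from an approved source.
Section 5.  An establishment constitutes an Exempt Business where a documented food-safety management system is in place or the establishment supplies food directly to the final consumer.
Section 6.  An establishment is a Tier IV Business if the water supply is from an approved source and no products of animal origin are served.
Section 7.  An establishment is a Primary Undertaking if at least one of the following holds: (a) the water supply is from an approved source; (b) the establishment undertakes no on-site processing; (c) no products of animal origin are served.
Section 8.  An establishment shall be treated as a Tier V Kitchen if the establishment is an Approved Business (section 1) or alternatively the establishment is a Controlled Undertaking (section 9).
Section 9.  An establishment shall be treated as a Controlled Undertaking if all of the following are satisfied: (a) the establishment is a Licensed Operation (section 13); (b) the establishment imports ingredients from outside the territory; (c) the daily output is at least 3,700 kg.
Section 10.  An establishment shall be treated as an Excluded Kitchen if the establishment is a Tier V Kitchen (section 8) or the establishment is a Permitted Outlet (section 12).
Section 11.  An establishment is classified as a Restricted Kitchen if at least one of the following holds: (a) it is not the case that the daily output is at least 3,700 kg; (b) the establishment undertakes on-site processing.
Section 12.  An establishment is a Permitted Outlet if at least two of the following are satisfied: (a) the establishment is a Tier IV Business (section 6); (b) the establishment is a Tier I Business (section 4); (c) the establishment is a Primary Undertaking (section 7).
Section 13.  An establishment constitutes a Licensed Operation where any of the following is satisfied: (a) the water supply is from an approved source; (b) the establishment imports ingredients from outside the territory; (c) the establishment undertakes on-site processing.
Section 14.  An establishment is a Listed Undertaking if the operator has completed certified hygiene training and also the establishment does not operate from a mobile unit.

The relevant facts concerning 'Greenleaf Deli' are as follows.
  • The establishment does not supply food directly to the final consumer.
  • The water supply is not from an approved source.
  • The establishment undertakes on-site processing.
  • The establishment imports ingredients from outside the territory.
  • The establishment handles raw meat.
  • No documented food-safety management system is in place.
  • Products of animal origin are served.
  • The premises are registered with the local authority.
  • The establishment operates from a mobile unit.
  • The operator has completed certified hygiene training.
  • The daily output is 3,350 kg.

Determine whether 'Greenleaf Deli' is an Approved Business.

No

Under section 5: a documented food-safety management system is in place? no; or the establishment supplies food directly to the final consumer? no. So the establishment is not an Exempt Business.
Under section 14: the operator has completed certified hygiene training? yes; and the establishment does not operate from a mobile unit? no. So the establishment is not a Listed Undertaking.
Under section 1: products of animal origin are served? yes; and Exempt Business (section 5)? no; and Listed Undertaking (section 14)? no. So the establishment is not an Approved Business.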